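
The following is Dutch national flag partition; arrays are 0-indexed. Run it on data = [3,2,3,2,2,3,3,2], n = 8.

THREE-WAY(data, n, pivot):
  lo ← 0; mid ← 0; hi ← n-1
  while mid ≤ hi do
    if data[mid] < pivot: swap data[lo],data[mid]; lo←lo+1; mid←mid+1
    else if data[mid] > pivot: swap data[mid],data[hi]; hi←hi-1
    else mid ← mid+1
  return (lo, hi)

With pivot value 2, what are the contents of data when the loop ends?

lo=0 mid=0 hi=7
3>2: swap(0,7), hi=6 ⇒ [2,2,3,2,2,3,3,3]
2=2: mid=1
2=2: mid=2
3>2: swap(2,6), hi=5 ⇒ [2,2,3,2,2,3,3,3]
3>2: swap(2,5), hi=4 ⇒ [2,2,3,2,2,3,3,3]
3>2: swap(2,4), hi=3 ⇒ [2,2,2,2,3,3,3,3]
2=2: mid=3
2=2: mid=4
done. lo=0 hi=3; data=[2,2,2,2,3,3,3,3]

[2,2,2,2,3,3,3,3]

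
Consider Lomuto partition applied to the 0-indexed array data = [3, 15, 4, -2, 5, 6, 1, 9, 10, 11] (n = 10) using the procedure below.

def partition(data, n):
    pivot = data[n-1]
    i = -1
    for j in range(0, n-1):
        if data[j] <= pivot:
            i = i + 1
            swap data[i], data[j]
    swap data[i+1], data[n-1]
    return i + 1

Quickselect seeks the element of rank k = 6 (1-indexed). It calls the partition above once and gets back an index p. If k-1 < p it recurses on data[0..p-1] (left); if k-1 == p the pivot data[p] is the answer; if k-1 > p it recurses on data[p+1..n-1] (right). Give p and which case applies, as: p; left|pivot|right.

8; left

pivot=11, i=-1
j=0: 3≤11, i=0, swap(0,0) ⇒ [3, 15, 4, -2, 5, 6, 1, 9, 10, 11]
j=1: 15>11, skip
j=2: 4≤11, i=1, swap(1,2) ⇒ [3, 4, 15, -2, 5, 6, 1, 9, 10, 11]
j=3: -2≤11, i=2, swap(2,3) ⇒ [3, 4, -2, 15, 5, 6, 1, 9, 10, 11]
j=4: 5≤11, i=3, swap(3,4) ⇒ [3, 4, -2, 5, 15, 6, 1, 9, 10, 11]
j=5: 6≤11, i=4, swap(4,5) ⇒ [3, 4, -2, 5, 6, 15, 1, 9, 10, 11]
j=6: 1≤11, i=5, swap(5,6) ⇒ [3, 4, -2, 5, 6, 1, 15, 9, 10, 11]
j=7: 9≤11, i=6, swap(6,7) ⇒ [3, 4, -2, 5, 6, 1, 9, 15, 10, 11]
j=8: 10≤11, i=7, swap(7,8) ⇒ [3, 4, -2, 5, 6, 1, 9, 10, 15, 11]
swap(8,9) ⇒ [3, 4, -2, 5, 6, 1, 9, 10, 11, 15]; return 8
p = 8; k-1 = 5 < 8 ⇒ left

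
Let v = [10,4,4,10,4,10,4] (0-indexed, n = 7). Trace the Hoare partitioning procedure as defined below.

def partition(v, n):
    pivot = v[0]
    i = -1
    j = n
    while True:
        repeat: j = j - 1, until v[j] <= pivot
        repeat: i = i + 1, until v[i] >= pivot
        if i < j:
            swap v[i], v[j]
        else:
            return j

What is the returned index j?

pivot=10
j stops at 6 (4), i stops at 0 (10); swap ⇒ [4,4,4,10,4,10,10]
j stops at 5 (10), i stops at 3 (10); swap ⇒ [4,4,4,10,4,10,10]
j stops at 4, i stops at 5; i≥j ⇒ return 4. v=[4,4,4,10,4,10,10]

4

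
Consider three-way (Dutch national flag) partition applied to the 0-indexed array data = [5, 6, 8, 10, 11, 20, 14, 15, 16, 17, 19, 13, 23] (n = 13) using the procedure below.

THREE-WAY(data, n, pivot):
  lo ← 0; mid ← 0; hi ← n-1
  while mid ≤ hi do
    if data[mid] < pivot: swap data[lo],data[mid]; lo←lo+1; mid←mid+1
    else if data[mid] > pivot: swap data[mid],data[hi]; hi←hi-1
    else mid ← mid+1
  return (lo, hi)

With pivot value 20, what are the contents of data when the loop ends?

[5, 6, 8, 10, 11, 14, 15, 16, 17, 19, 13, 20, 23]

pivot = 20; lo=0, mid=0, hi=12
data[mid]=5<20: swap data[0],data[0]; lo=1,mid=1 → [5, 6, 8, 10, 11, 20, 14, 15, 16, 17, 19, 13, 23]
data[mid]=6<20: swap data[1],data[1]; lo=2,mid=2 → [5, 6, 8, 10, 11, 20, 14, 15, 16, 17, 19, 13, 23]
data[mid]=8<20: swap data[2],data[2]; lo=3,mid=3 → [5, 6, 8, 10, 11, 20, 14, 15, 16, 17, 19, 13, 23]
data[mid]=10<20: swap data[3],data[3]; lo=4,mid=4 → [5, 6, 8, 10, 11, 20, 14, 15, 16, 17, 19, 13, 23]
data[mid]=11<20: swap data[4],data[4]; lo=5,mid=5 → [5, 6, 8, 10, 11, 20, 14, 15, 16, 17, 19, 13, 23]
data[mid]=20=20: mid=6
data[mid]=14<20: swap data[5],data[6]; lo=6,mid=7 → [5, 6, 8, 10, 11, 14, 20, 15, 16, 17, 19, 13, 23]
data[mid]=15<20: swap data[6],data[7]; lo=7,mid=8 → [5, 6, 8, 10, 11, 14, 15, 20, 16, 17, 19, 13, 23]
data[mid]=16<20: swap data[7],data[8]; lo=8,mid=9 → [5, 6, 8, 10, 11, 14, 15, 16, 20, 17, 19, 13, 23]
data[mid]=17<20: swap data[8],data[9]; lo=9,mid=10 → [5, 6, 8, 10, 11, 14, 15, 16, 17, 20, 19, 13, 23]
data[mid]=19<20: swap data[9],data[10]; lo=10,mid=11 → [5, 6, 8, 10, 11, 14, 15, 16, 17, 19, 20, 13, 23]
data[mid]=13<20: swap data[10],data[11]; lo=11,mid=12 → [5, 6, 8, 10, 11, 14, 15, 16, 17, 19, 13, 20, 23]
data[mid]=23>20: swap data[12],data[12]; hi=11 → [5, 6, 8, 10, 11, 14, 15, 16, 17, 19, 13, 20, 23]
end: lo=11, hi=11; data = [5, 6, 8, 10, 11, 14, 15, 16, 17, 19, 13, 20, 23]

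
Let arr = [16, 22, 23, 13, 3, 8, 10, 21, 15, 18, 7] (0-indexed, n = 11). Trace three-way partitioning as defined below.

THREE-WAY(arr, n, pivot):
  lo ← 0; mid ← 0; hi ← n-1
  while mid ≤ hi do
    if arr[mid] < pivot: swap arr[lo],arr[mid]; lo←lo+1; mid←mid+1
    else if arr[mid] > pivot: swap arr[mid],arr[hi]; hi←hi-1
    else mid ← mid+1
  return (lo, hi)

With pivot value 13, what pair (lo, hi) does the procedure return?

pivot = 13; lo=0, mid=0, hi=10
arr[mid]=16>13: swap arr[0],arr[10]; hi=9 → [7, 22, 23, 13, 3, 8, 10, 21, 15, 18, 16]
arr[mid]=7<13: swap arr[0],arr[0]; lo=1,mid=1 → [7, 22, 23, 13, 3, 8, 10, 21, 15, 18, 16]
arr[mid]=22>13: swap arr[1],arr[9]; hi=8 → [7, 18, 23, 13, 3, 8, 10, 21, 15, 22, 16]
arr[mid]=18>13: swap arr[1],arr[8]; hi=7 → [7, 15, 23, 13, 3, 8, 10, 21, 18, 22, 16]
arr[mid]=15>13: swap arr[1],arr[7]; hi=6 → [7, 21, 23, 13, 3, 8, 10, 15, 18, 22, 16]
arr[mid]=21>13: swap arr[1],arr[6]; hi=5 → [7, 10, 23, 13, 3, 8, 21, 15, 18, 22, 16]
arr[mid]=10<13: swap arr[1],arr[1]; lo=2,mid=2 → [7, 10, 23, 13, 3, 8, 21, 15, 18, 22, 16]
arr[mid]=23>13: swap arr[2],arr[5]; hi=4 → [7, 10, 8, 13, 3, 23, 21, 15, 18, 22, 16]
arr[mid]=8<13: swap arr[2],arr[2]; lo=3,mid=3 → [7, 10, 8, 13, 3, 23, 21, 15, 18, 22, 16]
arr[mid]=13=13: mid=4
arr[mid]=3<13: swap arr[3],arr[4]; lo=4,mid=5 → [7, 10, 8, 3, 13, 23, 21, 15, 18, 22, 16]
end: lo=4, hi=4; arr = [7, 10, 8, 3, 13, 23, 21, 15, 18, 22, 16]

(4, 4)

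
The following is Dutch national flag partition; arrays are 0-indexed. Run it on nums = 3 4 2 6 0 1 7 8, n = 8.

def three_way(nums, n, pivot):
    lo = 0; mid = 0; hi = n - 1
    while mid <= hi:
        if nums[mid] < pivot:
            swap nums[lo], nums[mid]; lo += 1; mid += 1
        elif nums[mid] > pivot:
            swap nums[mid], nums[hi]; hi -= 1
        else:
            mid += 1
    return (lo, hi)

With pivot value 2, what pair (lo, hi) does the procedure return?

pivot = 2; lo=0, mid=0, hi=7
nums[mid]=3>2: swap nums[0],nums[7]; hi=6 → 8 4 2 6 0 1 7 3
nums[mid]=8>2: swap nums[0],nums[6]; hi=5 → 7 4 2 6 0 1 8 3
nums[mid]=7>2: swap nums[0],nums[5]; hi=4 → 1 4 2 6 0 7 8 3
nums[mid]=1<2: swap nums[0],nums[0]; lo=1,mid=1 → 1 4 2 6 0 7 8 3
nums[mid]=4>2: swap nums[1],nums[4]; hi=3 → 1 0 2 6 4 7 8 3
nums[mid]=0<2: swap nums[1],nums[1]; lo=2,mid=2 → 1 0 2 6 4 7 8 3
nums[mid]=2=2: mid=3
nums[mid]=6>2: swap nums[3],nums[3]; hi=2 → 1 0 2 6 4 7 8 3
end: lo=2, hi=2; nums = 1 0 2 6 4 7 8 3

(2, 2)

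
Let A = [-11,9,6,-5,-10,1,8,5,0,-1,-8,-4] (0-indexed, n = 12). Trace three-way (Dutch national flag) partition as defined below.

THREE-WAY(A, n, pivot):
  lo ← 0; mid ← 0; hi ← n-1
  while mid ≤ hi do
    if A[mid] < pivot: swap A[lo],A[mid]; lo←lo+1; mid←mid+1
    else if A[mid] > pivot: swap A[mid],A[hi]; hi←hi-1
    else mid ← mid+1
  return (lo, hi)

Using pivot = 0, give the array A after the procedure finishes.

lo=0 mid=0 hi=11
-11<0: swap(0,0), lo=1 mid=1 ⇒ [-11,9,6,-5,-10,1,8,5,0,-1,-8,-4]
9>0: swap(1,11), hi=10 ⇒ [-11,-4,6,-5,-10,1,8,5,0,-1,-8,9]
-4<0: swap(1,1), lo=2 mid=2 ⇒ [-11,-4,6,-5,-10,1,8,5,0,-1,-8,9]
6>0: swap(2,10), hi=9 ⇒ [-11,-4,-8,-5,-10,1,8,5,0,-1,6,9]
-8<0: swap(2,2), lo=3 mid=3 ⇒ [-11,-4,-8,-5,-10,1,8,5,0,-1,6,9]
-5<0: swap(3,3), lo=4 mid=4 ⇒ [-11,-4,-8,-5,-10,1,8,5,0,-1,6,9]
-10<0: swap(4,4), lo=5 mid=5 ⇒ [-11,-4,-8,-5,-10,1,8,5,0,-1,6,9]
1>0: swap(5,9), hi=8 ⇒ [-11,-4,-8,-5,-10,-1,8,5,0,1,6,9]
-1<0: swap(5,5), lo=6 mid=6 ⇒ [-11,-4,-8,-5,-10,-1,8,5,0,1,6,9]
8>0: swap(6,8), hi=7 ⇒ [-11,-4,-8,-5,-10,-1,0,5,8,1,6,9]
0=0: mid=7
5>0: swap(7,7), hi=6 ⇒ [-11,-4,-8,-5,-10,-1,0,5,8,1,6,9]
done. lo=6 hi=6; A=[-11,-4,-8,-5,-10,-1,0,5,8,1,6,9]

[-11,-4,-8,-5,-10,-1,0,5,8,1,6,9]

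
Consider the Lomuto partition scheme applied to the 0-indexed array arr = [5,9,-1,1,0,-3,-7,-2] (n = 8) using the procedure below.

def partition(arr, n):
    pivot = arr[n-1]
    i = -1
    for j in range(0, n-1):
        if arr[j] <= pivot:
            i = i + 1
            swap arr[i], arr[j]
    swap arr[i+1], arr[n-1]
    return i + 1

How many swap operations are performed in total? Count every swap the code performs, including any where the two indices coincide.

3

pivot = arr[7] = -2; i = -1
j=0: arr[0]=5 > -2 → no swap
j=1: arr[1]=9 > -2 → no swap
j=2: arr[2]=-1 > -2 → no swap
j=3: arr[3]=1 > -2 → no swap
j=4: arr[4]=0 > -2 → no swap
j=5: arr[5]=-3 ≤ -2 → i=0, swap arr[0],arr[5] → [-3,9,-1,1,0,5,-7,-2]
j=6: arr[6]=-7 ≤ -2 → i=1, swap arr[1],arr[6] → [-3,-7,-1,1,0,5,9,-2]
final swap arr[2],arr[7] → [-3,-7,-2,1,0,5,9,-1]; return 2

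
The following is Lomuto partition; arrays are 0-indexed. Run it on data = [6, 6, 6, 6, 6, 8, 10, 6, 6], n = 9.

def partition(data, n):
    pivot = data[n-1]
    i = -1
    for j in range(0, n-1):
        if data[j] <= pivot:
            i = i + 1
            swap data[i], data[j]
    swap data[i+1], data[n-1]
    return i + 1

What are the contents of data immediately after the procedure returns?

[6, 6, 6, 6, 6, 6, 6, 8, 10]

pivot = data[8] = 6; i = -1
j=0: data[0]=6 ≤ 6 → i=0, swap data[0],data[0] (no change) → [6, 6, 6, 6, 6, 8, 10, 6, 6]
j=1: data[1]=6 ≤ 6 → i=1, swap data[1],data[1] (no change) → [6, 6, 6, 6, 6, 8, 10, 6, 6]
j=2: data[2]=6 ≤ 6 → i=2, swap data[2],data[2] (no change) → [6, 6, 6, 6, 6, 8, 10, 6, 6]
j=3: data[3]=6 ≤ 6 → i=3, swap data[3],data[3] (no change) → [6, 6, 6, 6, 6, 8, 10, 6, 6]
j=4: data[4]=6 ≤ 6 → i=4, swap data[4],data[4] (no change) → [6, 6, 6, 6, 6, 8, 10, 6, 6]
j=5: data[5]=8 > 6 → no swap
j=6: data[6]=10 > 6 → no swap
j=7: data[7]=6 ≤ 6 → i=5, swap data[5],data[7] → [6, 6, 6, 6, 6, 6, 10, 8, 6]
final swap data[6],data[8] → [6, 6, 6, 6, 6, 6, 6, 8, 10]; return 6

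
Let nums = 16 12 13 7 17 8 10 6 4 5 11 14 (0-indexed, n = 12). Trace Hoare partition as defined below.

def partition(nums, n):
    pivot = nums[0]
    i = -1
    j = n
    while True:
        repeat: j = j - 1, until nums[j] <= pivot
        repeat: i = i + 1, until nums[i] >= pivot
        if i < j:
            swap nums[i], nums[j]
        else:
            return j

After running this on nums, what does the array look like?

pivot = nums[0] = 16; i = -1, j = 12
j→11 (nums[11]=14≤16), i→0 (nums[0]=16≥16); i<j, swap → 14 12 13 7 17 8 10 6 4 5 11 16
j→10 (nums[10]=11≤16), i→4 (nums[4]=17≥16); i<j, swap → 14 12 13 7 11 8 10 6 4 5 17 16
j→9, i→10; i≥j, return j=9. nums = 14 12 13 7 11 8 10 6 4 5 17 16

14 12 13 7 11 8 10 6 4 5 17 16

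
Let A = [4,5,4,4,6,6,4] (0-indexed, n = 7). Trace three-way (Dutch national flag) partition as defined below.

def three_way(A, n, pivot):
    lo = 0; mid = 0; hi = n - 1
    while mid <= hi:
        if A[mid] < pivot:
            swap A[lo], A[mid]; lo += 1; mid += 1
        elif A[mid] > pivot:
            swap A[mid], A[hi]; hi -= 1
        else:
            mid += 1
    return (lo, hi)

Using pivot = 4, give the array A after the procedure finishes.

[4,4,4,4,6,6,5]

pivot = 4; lo=0, mid=0, hi=6
A[mid]=4=4: mid=1
A[mid]=5>4: swap A[1],A[6]; hi=5 → [4,4,4,4,6,6,5]
A[mid]=4=4: mid=2
A[mid]=4=4: mid=3
A[mid]=4=4: mid=4
A[mid]=6>4: swap A[4],A[5]; hi=4 → [4,4,4,4,6,6,5]
A[mid]=6>4: swap A[4],A[4]; hi=3 → [4,4,4,4,6,6,5]
end: lo=0, hi=3; A = [4,4,4,4,6,6,5]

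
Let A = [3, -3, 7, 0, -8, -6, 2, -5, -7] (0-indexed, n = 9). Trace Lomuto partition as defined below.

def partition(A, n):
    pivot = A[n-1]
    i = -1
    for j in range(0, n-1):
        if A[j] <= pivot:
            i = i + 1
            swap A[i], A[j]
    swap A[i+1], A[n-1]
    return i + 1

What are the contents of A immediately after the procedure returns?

[-8, -7, 7, 0, 3, -6, 2, -5, -3]

pivot = A[8] = -7; i = -1
j=0: A[0]=3 > -7 → no swap
j=1: A[1]=-3 > -7 → no swap
j=2: A[2]=7 > -7 → no swap
j=3: A[3]=0 > -7 → no swap
j=4: A[4]=-8 ≤ -7 → i=0, swap A[0],A[4] → [-8, -3, 7, 0, 3, -6, 2, -5, -7]
j=5: A[5]=-6 > -7 → no swap
j=6: A[6]=2 > -7 → no swap
j=7: A[7]=-5 > -7 → no swap
final swap A[1],A[8] → [-8, -7, 7, 0, 3, -6, 2, -5, -3]; return 1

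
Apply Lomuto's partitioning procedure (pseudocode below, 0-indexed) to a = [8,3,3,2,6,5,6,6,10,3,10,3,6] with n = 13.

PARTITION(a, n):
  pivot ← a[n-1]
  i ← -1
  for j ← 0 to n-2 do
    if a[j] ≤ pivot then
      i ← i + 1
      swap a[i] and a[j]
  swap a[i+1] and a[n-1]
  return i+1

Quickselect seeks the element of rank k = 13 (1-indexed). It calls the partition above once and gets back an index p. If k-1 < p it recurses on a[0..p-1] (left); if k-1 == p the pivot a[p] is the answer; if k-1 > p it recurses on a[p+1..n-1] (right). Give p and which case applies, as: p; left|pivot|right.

9; right

pivot = a[12] = 6; i = -1
j=0: a[0]=8 > 6 → no swap
j=1: a[1]=3 ≤ 6 → i=0, swap a[0],a[1] → [3,8,3,2,6,5,6,6,10,3,10,3,6]
j=2: a[2]=3 ≤ 6 → i=1, swap a[1],a[2] → [3,3,8,2,6,5,6,6,10,3,10,3,6]
j=3: a[3]=2 ≤ 6 → i=2, swap a[2],a[3] → [3,3,2,8,6,5,6,6,10,3,10,3,6]
j=4: a[4]=6 ≤ 6 → i=3, swap a[3],a[4] → [3,3,2,6,8,5,6,6,10,3,10,3,6]
j=5: a[5]=5 ≤ 6 → i=4, swap a[4],a[5] → [3,3,2,6,5,8,6,6,10,3,10,3,6]
j=6: a[6]=6 ≤ 6 → i=5, swap a[5],a[6] → [3,3,2,6,5,6,8,6,10,3,10,3,6]
j=7: a[7]=6 ≤ 6 → i=6, swap a[6],a[7] → [3,3,2,6,5,6,6,8,10,3,10,3,6]
j=8: a[8]=10 > 6 → no swap
j=9: a[9]=3 ≤ 6 → i=7, swap a[7],a[9] → [3,3,2,6,5,6,6,3,10,8,10,3,6]
j=10: a[10]=10 > 6 → no swap
j=11: a[11]=3 ≤ 6 → i=8, swap a[8],a[11] → [3,3,2,6,5,6,6,3,3,8,10,10,6]
final swap a[9],a[12] → [3,3,2,6,5,6,6,3,3,6,10,10,8]; return 9
p = 9; k-1 = 12 > 9 ⇒ right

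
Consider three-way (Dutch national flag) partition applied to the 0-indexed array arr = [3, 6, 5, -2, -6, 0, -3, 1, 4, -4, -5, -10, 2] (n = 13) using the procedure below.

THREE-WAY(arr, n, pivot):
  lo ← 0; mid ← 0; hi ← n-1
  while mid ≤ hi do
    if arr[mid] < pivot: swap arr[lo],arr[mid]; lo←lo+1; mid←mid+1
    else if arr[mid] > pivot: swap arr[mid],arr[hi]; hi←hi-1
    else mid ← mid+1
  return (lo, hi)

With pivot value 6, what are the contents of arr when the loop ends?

[3, 5, -2, -6, 0, -3, 1, 4, -4, -5, -10, 2, 6]

pivot = 6; lo=0, mid=0, hi=12
arr[mid]=3<6: swap arr[0],arr[0]; lo=1,mid=1 → [3, 6, 5, -2, -6, 0, -3, 1, 4, -4, -5, -10, 2]
arr[mid]=6=6: mid=2
arr[mid]=5<6: swap arr[1],arr[2]; lo=2,mid=3 → [3, 5, 6, -2, -6, 0, -3, 1, 4, -4, -5, -10, 2]
arr[mid]=-2<6: swap arr[2],arr[3]; lo=3,mid=4 → [3, 5, -2, 6, -6, 0, -3, 1, 4, -4, -5, -10, 2]
arr[mid]=-6<6: swap arr[3],arr[4]; lo=4,mid=5 → [3, 5, -2, -6, 6, 0, -3, 1, 4, -4, -5, -10, 2]
arr[mid]=0<6: swap arr[4],arr[5]; lo=5,mid=6 → [3, 5, -2, -6, 0, 6, -3, 1, 4, -4, -5, -10, 2]
arr[mid]=-3<6: swap arr[5],arr[6]; lo=6,mid=7 → [3, 5, -2, -6, 0, -3, 6, 1, 4, -4, -5, -10, 2]
arr[mid]=1<6: swap arr[6],arr[7]; lo=7,mid=8 → [3, 5, -2, -6, 0, -3, 1, 6, 4, -4, -5, -10, 2]
arr[mid]=4<6: swap arr[7],arr[8]; lo=8,mid=9 → [3, 5, -2, -6, 0, -3, 1, 4, 6, -4, -5, -10, 2]
arr[mid]=-4<6: swap arr[8],arr[9]; lo=9,mid=10 → [3, 5, -2, -6, 0, -3, 1, 4, -4, 6, -5, -10, 2]
arr[mid]=-5<6: swap arr[9],arr[10]; lo=10,mid=11 → [3, 5, -2, -6, 0, -3, 1, 4, -4, -5, 6, -10, 2]
arr[mid]=-10<6: swap arr[10],arr[11]; lo=11,mid=12 → [3, 5, -2, -6, 0, -3, 1, 4, -4, -5, -10, 6, 2]
arr[mid]=2<6: swap arr[11],arr[12]; lo=12,mid=13 → [3, 5, -2, -6, 0, -3, 1, 4, -4, -5, -10, 2, 6]
end: lo=12, hi=12; arr = [3, 5, -2, -6, 0, -3, 1, 4, -4, -5, -10, 2, 6]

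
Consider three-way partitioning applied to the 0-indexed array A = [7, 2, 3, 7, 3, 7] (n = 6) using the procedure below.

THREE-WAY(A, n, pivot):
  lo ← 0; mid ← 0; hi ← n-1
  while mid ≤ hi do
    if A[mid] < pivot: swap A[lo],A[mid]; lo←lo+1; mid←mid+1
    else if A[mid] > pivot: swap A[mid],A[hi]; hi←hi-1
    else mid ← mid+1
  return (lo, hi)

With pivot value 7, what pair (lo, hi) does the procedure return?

lo=0 mid=0 hi=5
7=7: mid=1
2<7: swap(0,1), lo=1 mid=2 ⇒ [2, 7, 3, 7, 3, 7]
3<7: swap(1,2), lo=2 mid=3 ⇒ [2, 3, 7, 7, 3, 7]
7=7: mid=4
3<7: swap(2,4), lo=3 mid=5 ⇒ [2, 3, 3, 7, 7, 7]
7=7: mid=6
done. lo=3 hi=5; A=[2, 3, 3, 7, 7, 7]

(3, 5)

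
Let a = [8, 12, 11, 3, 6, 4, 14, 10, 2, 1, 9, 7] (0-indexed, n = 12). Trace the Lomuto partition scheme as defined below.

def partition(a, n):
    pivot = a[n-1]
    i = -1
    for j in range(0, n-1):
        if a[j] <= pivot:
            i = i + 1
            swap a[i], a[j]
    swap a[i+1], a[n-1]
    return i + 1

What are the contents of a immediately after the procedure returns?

pivot = a[11] = 7; i = -1
j=0: a[0]=8 > 7 → no swap
j=1: a[1]=12 > 7 → no swap
j=2: a[2]=11 > 7 → no swap
j=3: a[3]=3 ≤ 7 → i=0, swap a[0],a[3] → [3, 12, 11, 8, 6, 4, 14, 10, 2, 1, 9, 7]
j=4: a[4]=6 ≤ 7 → i=1, swap a[1],a[4] → [3, 6, 11, 8, 12, 4, 14, 10, 2, 1, 9, 7]
j=5: a[5]=4 ≤ 7 → i=2, swap a[2],a[5] → [3, 6, 4, 8, 12, 11, 14, 10, 2, 1, 9, 7]
j=6: a[6]=14 > 7 → no swap
j=7: a[7]=10 > 7 → no swap
j=8: a[8]=2 ≤ 7 → i=3, swap a[3],a[8] → [3, 6, 4, 2, 12, 11, 14, 10, 8, 1, 9, 7]
j=9: a[9]=1 ≤ 7 → i=4, swap a[4],a[9] → [3, 6, 4, 2, 1, 11, 14, 10, 8, 12, 9, 7]
j=10: a[10]=9 > 7 → no swap
final swap a[5],a[11] → [3, 6, 4, 2, 1, 7, 14, 10, 8, 12, 9, 11]; return 5

[3, 6, 4, 2, 1, 7, 14, 10, 8, 12, 9, 11]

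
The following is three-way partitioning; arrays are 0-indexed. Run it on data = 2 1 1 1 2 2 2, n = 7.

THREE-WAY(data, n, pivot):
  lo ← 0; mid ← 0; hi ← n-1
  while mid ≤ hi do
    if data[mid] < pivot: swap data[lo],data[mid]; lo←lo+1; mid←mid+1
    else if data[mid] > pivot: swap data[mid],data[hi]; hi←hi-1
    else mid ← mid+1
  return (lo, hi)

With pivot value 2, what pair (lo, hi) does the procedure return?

pivot = 2; lo=0, mid=0, hi=6
data[mid]=2=2: mid=1
data[mid]=1<2: swap data[0],data[1]; lo=1,mid=2 → 1 2 1 1 2 2 2
data[mid]=1<2: swap data[1],data[2]; lo=2,mid=3 → 1 1 2 1 2 2 2
data[mid]=1<2: swap data[2],data[3]; lo=3,mid=4 → 1 1 1 2 2 2 2
data[mid]=2=2: mid=5
data[mid]=2=2: mid=6
data[mid]=2=2: mid=7
end: lo=3, hi=6; data = 1 1 1 2 2 2 2

(3, 6)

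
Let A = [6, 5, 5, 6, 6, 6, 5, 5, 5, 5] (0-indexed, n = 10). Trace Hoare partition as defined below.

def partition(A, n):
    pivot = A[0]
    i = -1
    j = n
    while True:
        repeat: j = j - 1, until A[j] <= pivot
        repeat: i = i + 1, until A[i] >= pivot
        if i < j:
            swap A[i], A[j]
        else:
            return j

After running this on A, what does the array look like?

[5, 5, 5, 5, 5, 5, 6, 6, 6, 6]

pivot = A[0] = 6; i = -1, j = 10
j→9 (A[9]=5≤6), i→0 (A[0]=6≥6); i<j, swap → [5, 5, 5, 6, 6, 6, 5, 5, 5, 6]
j→8 (A[8]=5≤6), i→3 (A[3]=6≥6); i<j, swap → [5, 5, 5, 5, 6, 6, 5, 5, 6, 6]
j→7 (A[7]=5≤6), i→4 (A[4]=6≥6); i<j, swap → [5, 5, 5, 5, 5, 6, 5, 6, 6, 6]
j→6 (A[6]=5≤6), i→5 (A[5]=6≥6); i<j, swap → [5, 5, 5, 5, 5, 5, 6, 6, 6, 6]
j→5, i→6; i≥j, return j=5. A = [5, 5, 5, 5, 5, 5, 6, 6, 6, 6]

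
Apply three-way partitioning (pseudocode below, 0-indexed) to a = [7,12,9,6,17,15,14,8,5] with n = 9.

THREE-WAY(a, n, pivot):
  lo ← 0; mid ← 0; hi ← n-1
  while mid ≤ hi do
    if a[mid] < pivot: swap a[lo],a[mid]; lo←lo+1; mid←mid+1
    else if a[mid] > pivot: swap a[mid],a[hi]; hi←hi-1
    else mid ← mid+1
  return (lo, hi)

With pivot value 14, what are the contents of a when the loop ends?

[7,12,9,6,5,8,14,15,17]

pivot = 14; lo=0, mid=0, hi=8
a[mid]=7<14: swap a[0],a[0]; lo=1,mid=1 → [7,12,9,6,17,15,14,8,5]
a[mid]=12<14: swap a[1],a[1]; lo=2,mid=2 → [7,12,9,6,17,15,14,8,5]
a[mid]=9<14: swap a[2],a[2]; lo=3,mid=3 → [7,12,9,6,17,15,14,8,5]
a[mid]=6<14: swap a[3],a[3]; lo=4,mid=4 → [7,12,9,6,17,15,14,8,5]
a[mid]=17>14: swap a[4],a[8]; hi=7 → [7,12,9,6,5,15,14,8,17]
a[mid]=5<14: swap a[4],a[4]; lo=5,mid=5 → [7,12,9,6,5,15,14,8,17]
a[mid]=15>14: swap a[5],a[7]; hi=6 → [7,12,9,6,5,8,14,15,17]
a[mid]=8<14: swap a[5],a[5]; lo=6,mid=6 → [7,12,9,6,5,8,14,15,17]
a[mid]=14=14: mid=7
end: lo=6, hi=6; a = [7,12,9,6,5,8,14,15,17]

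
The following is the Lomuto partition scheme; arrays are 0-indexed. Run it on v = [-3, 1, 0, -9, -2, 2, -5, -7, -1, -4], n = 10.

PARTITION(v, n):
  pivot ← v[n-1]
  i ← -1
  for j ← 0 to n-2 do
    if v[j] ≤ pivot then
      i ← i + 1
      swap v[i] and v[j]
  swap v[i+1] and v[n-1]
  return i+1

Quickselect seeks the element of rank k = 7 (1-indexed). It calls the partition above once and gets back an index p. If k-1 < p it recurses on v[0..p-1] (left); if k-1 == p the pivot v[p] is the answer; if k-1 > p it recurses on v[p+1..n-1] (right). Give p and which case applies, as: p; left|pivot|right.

3; right

pivot=-4, i=-1
j=0: -3>-4, skip
j=1: 1>-4, skip
j=2: 0>-4, skip
j=3: -9≤-4, i=0, swap(0,3) ⇒ [-9, 1, 0, -3, -2, 2, -5, -7, -1, -4]
j=4: -2>-4, skip
j=5: 2>-4, skip
j=6: -5≤-4, i=1, swap(1,6) ⇒ [-9, -5, 0, -3, -2, 2, 1, -7, -1, -4]
j=7: -7≤-4, i=2, swap(2,7) ⇒ [-9, -5, -7, -3, -2, 2, 1, 0, -1, -4]
j=8: -1>-4, skip
swap(3,9) ⇒ [-9, -5, -7, -4, -2, 2, 1, 0, -1, -3]; return 3
p = 3; k-1 = 6 > 3 ⇒ right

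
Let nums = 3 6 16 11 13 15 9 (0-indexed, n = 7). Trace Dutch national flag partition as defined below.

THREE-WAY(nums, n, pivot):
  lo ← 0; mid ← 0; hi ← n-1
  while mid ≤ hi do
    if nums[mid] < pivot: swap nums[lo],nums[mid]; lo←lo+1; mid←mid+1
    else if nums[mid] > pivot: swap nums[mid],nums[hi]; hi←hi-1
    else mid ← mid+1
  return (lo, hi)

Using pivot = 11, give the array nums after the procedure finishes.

3 6 9 11 15 13 16

pivot = 11; lo=0, mid=0, hi=6
nums[mid]=3<11: swap nums[0],nums[0]; lo=1,mid=1 → 3 6 16 11 13 15 9
nums[mid]=6<11: swap nums[1],nums[1]; lo=2,mid=2 → 3 6 16 11 13 15 9
nums[mid]=16>11: swap nums[2],nums[6]; hi=5 → 3 6 9 11 13 15 16
nums[mid]=9<11: swap nums[2],nums[2]; lo=3,mid=3 → 3 6 9 11 13 15 16
nums[mid]=11=11: mid=4
nums[mid]=13>11: swap nums[4],nums[5]; hi=4 → 3 6 9 11 15 13 16
nums[mid]=15>11: swap nums[4],nums[4]; hi=3 → 3 6 9 11 15 13 16
end: lo=3, hi=3; nums = 3 6 9 11 15 13 16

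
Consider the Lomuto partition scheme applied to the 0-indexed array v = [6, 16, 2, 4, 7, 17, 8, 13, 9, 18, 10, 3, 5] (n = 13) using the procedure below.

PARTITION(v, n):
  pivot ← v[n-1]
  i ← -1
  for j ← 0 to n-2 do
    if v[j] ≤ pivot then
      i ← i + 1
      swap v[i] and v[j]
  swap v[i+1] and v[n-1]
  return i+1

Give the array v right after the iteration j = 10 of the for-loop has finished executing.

pivot = v[12] = 5; i = -1
j=0: v[0]=6 > 5 → no swap
j=1: v[1]=16 > 5 → no swap
j=2: v[2]=2 ≤ 5 → i=0, swap v[0],v[2] → [2, 16, 6, 4, 7, 17, 8, 13, 9, 18, 10, 3, 5]
j=3: v[3]=4 ≤ 5 → i=1, swap v[1],v[3] → [2, 4, 6, 16, 7, 17, 8, 13, 9, 18, 10, 3, 5]
j=4: v[4]=7 > 5 → no swap
j=5: v[5]=17 > 5 → no swap
j=6: v[6]=8 > 5 → no swap
j=7: v[7]=13 > 5 → no swap
j=8: v[8]=9 > 5 → no swap
j=9: v[9]=18 > 5 → no swap
j=10: v[10]=10 > 5 → no swap
(after j=10) v = [2, 4, 6, 16, 7, 17, 8, 13, 9, 18, 10, 3, 5]

[2, 4, 6, 16, 7, 17, 8, 13, 9, 18, 10, 3, 5]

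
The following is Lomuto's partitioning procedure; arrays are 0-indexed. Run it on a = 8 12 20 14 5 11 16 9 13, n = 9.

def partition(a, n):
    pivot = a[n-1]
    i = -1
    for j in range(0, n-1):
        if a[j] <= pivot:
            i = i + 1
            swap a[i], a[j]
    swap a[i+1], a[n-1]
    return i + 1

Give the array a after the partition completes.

pivot = a[8] = 13; i = -1
j=0: a[0]=8 ≤ 13 → i=0, swap a[0],a[0] (no change) → 8 12 20 14 5 11 16 9 13
j=1: a[1]=12 ≤ 13 → i=1, swap a[1],a[1] (no change) → 8 12 20 14 5 11 16 9 13
j=2: a[2]=20 > 13 → no swap
j=3: a[3]=14 > 13 → no swap
j=4: a[4]=5 ≤ 13 → i=2, swap a[2],a[4] → 8 12 5 14 20 11 16 9 13
j=5: a[5]=11 ≤ 13 → i=3, swap a[3],a[5] → 8 12 5 11 20 14 16 9 13
j=6: a[6]=16 > 13 → no swap
j=7: a[7]=9 ≤ 13 → i=4, swap a[4],a[7] → 8 12 5 11 9 14 16 20 13
final swap a[5],a[8] → 8 12 5 11 9 13 16 20 14; return 5

8 12 5 11 9 13 16 20 14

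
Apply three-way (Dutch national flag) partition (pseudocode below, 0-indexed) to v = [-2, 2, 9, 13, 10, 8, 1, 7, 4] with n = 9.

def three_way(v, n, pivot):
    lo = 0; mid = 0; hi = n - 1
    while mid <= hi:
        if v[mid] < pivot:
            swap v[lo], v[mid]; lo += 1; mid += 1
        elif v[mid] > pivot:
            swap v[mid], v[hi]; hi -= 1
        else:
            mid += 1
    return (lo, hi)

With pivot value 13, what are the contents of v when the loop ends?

[-2, 2, 9, 10, 8, 1, 7, 4, 13]

lo=0 mid=0 hi=8
-2<13: swap(0,0), lo=1 mid=1 ⇒ [-2, 2, 9, 13, 10, 8, 1, 7, 4]
2<13: swap(1,1), lo=2 mid=2 ⇒ [-2, 2, 9, 13, 10, 8, 1, 7, 4]
9<13: swap(2,2), lo=3 mid=3 ⇒ [-2, 2, 9, 13, 10, 8, 1, 7, 4]
13=13: mid=4
10<13: swap(3,4), lo=4 mid=5 ⇒ [-2, 2, 9, 10, 13, 8, 1, 7, 4]
8<13: swap(4,5), lo=5 mid=6 ⇒ [-2, 2, 9, 10, 8, 13, 1, 7, 4]
1<13: swap(5,6), lo=6 mid=7 ⇒ [-2, 2, 9, 10, 8, 1, 13, 7, 4]
7<13: swap(6,7), lo=7 mid=8 ⇒ [-2, 2, 9, 10, 8, 1, 7, 13, 4]
4<13: swap(7,8), lo=8 mid=9 ⇒ [-2, 2, 9, 10, 8, 1, 7, 4, 13]
done. lo=8 hi=8; v=[-2, 2, 9, 10, 8, 1, 7, 4, 13]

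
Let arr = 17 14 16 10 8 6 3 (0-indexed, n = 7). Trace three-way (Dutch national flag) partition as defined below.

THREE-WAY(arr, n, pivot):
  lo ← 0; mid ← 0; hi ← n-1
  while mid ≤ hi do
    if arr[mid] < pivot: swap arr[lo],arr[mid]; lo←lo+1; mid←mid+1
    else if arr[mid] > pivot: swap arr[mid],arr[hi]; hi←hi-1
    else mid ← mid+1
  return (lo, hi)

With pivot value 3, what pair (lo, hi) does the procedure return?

(0, 0)

lo=0 mid=0 hi=6
17>3: swap(0,6), hi=5 ⇒ 3 14 16 10 8 6 17
3=3: mid=1
14>3: swap(1,5), hi=4 ⇒ 3 6 16 10 8 14 17
6>3: swap(1,4), hi=3 ⇒ 3 8 16 10 6 14 17
8>3: swap(1,3), hi=2 ⇒ 3 10 16 8 6 14 17
10>3: swap(1,2), hi=1 ⇒ 3 16 10 8 6 14 17
16>3: swap(1,1), hi=0 ⇒ 3 16 10 8 6 14 17
done. lo=0 hi=0; arr=3 16 10 8 6 14 17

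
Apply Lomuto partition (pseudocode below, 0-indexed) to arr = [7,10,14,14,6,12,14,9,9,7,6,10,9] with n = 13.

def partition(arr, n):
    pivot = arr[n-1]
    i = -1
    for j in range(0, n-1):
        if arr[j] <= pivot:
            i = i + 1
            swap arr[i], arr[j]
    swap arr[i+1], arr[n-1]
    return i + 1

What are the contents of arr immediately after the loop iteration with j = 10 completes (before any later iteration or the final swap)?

[7,6,9,9,7,6,14,14,14,10,12,10,9]

pivot=9, i=-1
j=0: 7≤9, i=0, swap(0,0) ⇒ [7,10,14,14,6,12,14,9,9,7,6,10,9]
j=1: 10>9, skip
j=2: 14>9, skip
j=3: 14>9, skip
j=4: 6≤9, i=1, swap(1,4) ⇒ [7,6,14,14,10,12,14,9,9,7,6,10,9]
j=5: 12>9, skip
j=6: 14>9, skip
j=7: 9≤9, i=2, swap(2,7) ⇒ [7,6,9,14,10,12,14,14,9,7,6,10,9]
j=8: 9≤9, i=3, swap(3,8) ⇒ [7,6,9,9,10,12,14,14,14,7,6,10,9]
j=9: 7≤9, i=4, swap(4,9) ⇒ [7,6,9,9,7,12,14,14,14,10,6,10,9]
j=10: 6≤9, i=5, swap(5,10) ⇒ [7,6,9,9,7,6,14,14,14,10,12,10,9]
(after j=10) arr = [7,6,9,9,7,6,14,14,14,10,12,10,9]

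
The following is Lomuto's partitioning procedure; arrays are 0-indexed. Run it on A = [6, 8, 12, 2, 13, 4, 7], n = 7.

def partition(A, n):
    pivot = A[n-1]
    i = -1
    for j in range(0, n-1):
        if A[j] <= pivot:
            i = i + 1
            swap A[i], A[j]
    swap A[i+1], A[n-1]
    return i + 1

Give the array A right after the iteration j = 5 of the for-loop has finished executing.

[6, 2, 4, 8, 13, 12, 7]

pivot=7, i=-1
j=0: 6≤7, i=0, swap(0,0) ⇒ [6, 8, 12, 2, 13, 4, 7]
j=1: 8>7, skip
j=2: 12>7, skip
j=3: 2≤7, i=1, swap(1,3) ⇒ [6, 2, 12, 8, 13, 4, 7]
j=4: 13>7, skip
j=5: 4≤7, i=2, swap(2,5) ⇒ [6, 2, 4, 8, 13, 12, 7]
(after j=5) A = [6, 2, 4, 8, 13, 12, 7]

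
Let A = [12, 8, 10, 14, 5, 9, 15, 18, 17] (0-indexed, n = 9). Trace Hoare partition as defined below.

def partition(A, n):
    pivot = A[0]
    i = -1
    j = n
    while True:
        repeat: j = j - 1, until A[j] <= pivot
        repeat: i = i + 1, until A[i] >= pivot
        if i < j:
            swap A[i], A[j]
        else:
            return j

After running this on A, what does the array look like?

[9, 8, 10, 5, 14, 12, 15, 18, 17]

pivot = A[0] = 12; i = -1, j = 9
j→5 (A[5]=9≤12), i→0 (A[0]=12≥12); i<j, swap → [9, 8, 10, 14, 5, 12, 15, 18, 17]
j→4 (A[4]=5≤12), i→3 (A[3]=14≥12); i<j, swap → [9, 8, 10, 5, 14, 12, 15, 18, 17]
j→3, i→4; i≥j, return j=3. A = [9, 8, 10, 5, 14, 12, 15, 18, 17]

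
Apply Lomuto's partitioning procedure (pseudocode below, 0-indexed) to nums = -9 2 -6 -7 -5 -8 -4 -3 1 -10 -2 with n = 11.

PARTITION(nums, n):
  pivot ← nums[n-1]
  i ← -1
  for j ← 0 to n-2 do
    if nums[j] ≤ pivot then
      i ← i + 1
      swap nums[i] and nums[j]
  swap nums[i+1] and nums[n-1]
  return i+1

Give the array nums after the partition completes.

pivot=-2, i=-1
j=0: -9≤-2, i=0, swap(0,0) ⇒ -9 2 -6 -7 -5 -8 -4 -3 1 -10 -2
j=1: 2>-2, skip
j=2: -6≤-2, i=1, swap(1,2) ⇒ -9 -6 2 -7 -5 -8 -4 -3 1 -10 -2
j=3: -7≤-2, i=2, swap(2,3) ⇒ -9 -6 -7 2 -5 -8 -4 -3 1 -10 -2
j=4: -5≤-2, i=3, swap(3,4) ⇒ -9 -6 -7 -5 2 -8 -4 -3 1 -10 -2
j=5: -8≤-2, i=4, swap(4,5) ⇒ -9 -6 -7 -5 -8 2 -4 -3 1 -10 -2
j=6: -4≤-2, i=5, swap(5,6) ⇒ -9 -6 -7 -5 -8 -4 2 -3 1 -10 -2
j=7: -3≤-2, i=6, swap(6,7) ⇒ -9 -6 -7 -5 -8 -4 -3 2 1 -10 -2
j=8: 1>-2, skip
j=9: -10≤-2, i=7, swap(7,9) ⇒ -9 -6 -7 -5 -8 -4 -3 -10 1 2 -2
swap(8,10) ⇒ -9 -6 -7 -5 -8 -4 -3 -10 -2 2 1; return 8

-9 -6 -7 -5 -8 -4 -3 -10 -2 2 1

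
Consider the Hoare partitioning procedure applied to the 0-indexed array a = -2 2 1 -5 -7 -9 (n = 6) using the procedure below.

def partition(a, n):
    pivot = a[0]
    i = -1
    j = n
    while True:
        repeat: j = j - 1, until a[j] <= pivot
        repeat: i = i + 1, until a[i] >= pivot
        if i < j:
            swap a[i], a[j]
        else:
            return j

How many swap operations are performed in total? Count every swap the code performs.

3

pivot = a[0] = -2; i = -1, j = 6
j→5 (a[5]=-9≤-2), i→0 (a[0]=-2≥-2); i<j, swap → -9 2 1 -5 -7 -2
j→4 (a[4]=-7≤-2), i→1 (a[1]=2≥-2); i<j, swap → -9 -7 1 -5 2 -2
j→3 (a[3]=-5≤-2), i→2 (a[2]=1≥-2); i<j, swap → -9 -7 -5 1 2 -2
j→2, i→3; i≥j, return j=2. a = -9 -7 -5 1 2 -2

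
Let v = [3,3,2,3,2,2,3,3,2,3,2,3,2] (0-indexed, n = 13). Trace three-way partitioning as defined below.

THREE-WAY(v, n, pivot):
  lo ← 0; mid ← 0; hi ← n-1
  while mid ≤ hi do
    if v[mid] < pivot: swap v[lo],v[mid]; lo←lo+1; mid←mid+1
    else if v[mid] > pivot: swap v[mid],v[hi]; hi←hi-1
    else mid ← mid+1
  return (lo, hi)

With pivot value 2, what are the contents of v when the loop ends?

pivot = 2; lo=0, mid=0, hi=12
v[mid]=3>2: swap v[0],v[12]; hi=11 → [2,3,2,3,2,2,3,3,2,3,2,3,3]
v[mid]=2=2: mid=1
v[mid]=3>2: swap v[1],v[11]; hi=10 → [2,3,2,3,2,2,3,3,2,3,2,3,3]
v[mid]=3>2: swap v[1],v[10]; hi=9 → [2,2,2,3,2,2,3,3,2,3,3,3,3]
v[mid]=2=2: mid=2
v[mid]=2=2: mid=3
v[mid]=3>2: swap v[3],v[9]; hi=8 → [2,2,2,3,2,2,3,3,2,3,3,3,3]
v[mid]=3>2: swap v[3],v[8]; hi=7 → [2,2,2,2,2,2,3,3,3,3,3,3,3]
v[mid]=2=2: mid=4
v[mid]=2=2: mid=5
v[mid]=2=2: mid=6
v[mid]=3>2: swap v[6],v[7]; hi=6 → [2,2,2,2,2,2,3,3,3,3,3,3,3]
v[mid]=3>2: swap v[6],v[6]; hi=5 → [2,2,2,2,2,2,3,3,3,3,3,3,3]
end: lo=0, hi=5; v = [2,2,2,2,2,2,3,3,3,3,3,3,3]

[2,2,2,2,2,2,3,3,3,3,3,3,3]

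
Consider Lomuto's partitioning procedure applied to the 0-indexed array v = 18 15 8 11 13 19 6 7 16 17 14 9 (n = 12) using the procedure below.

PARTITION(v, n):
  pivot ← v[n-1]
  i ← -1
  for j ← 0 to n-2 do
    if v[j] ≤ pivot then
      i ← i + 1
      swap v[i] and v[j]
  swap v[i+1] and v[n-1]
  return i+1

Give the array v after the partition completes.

8 6 7 9 13 19 15 18 16 17 14 11

pivot=9, i=-1
j=0: 18>9, skip
j=1: 15>9, skip
j=2: 8≤9, i=0, swap(0,2) ⇒ 8 15 18 11 13 19 6 7 16 17 14 9
j=3: 11>9, skip
j=4: 13>9, skip
j=5: 19>9, skip
j=6: 6≤9, i=1, swap(1,6) ⇒ 8 6 18 11 13 19 15 7 16 17 14 9
j=7: 7≤9, i=2, swap(2,7) ⇒ 8 6 7 11 13 19 15 18 16 17 14 9
j=8: 16>9, skip
j=9: 17>9, skip
j=10: 14>9, skip
swap(3,11) ⇒ 8 6 7 9 13 19 15 18 16 17 14 11; return 3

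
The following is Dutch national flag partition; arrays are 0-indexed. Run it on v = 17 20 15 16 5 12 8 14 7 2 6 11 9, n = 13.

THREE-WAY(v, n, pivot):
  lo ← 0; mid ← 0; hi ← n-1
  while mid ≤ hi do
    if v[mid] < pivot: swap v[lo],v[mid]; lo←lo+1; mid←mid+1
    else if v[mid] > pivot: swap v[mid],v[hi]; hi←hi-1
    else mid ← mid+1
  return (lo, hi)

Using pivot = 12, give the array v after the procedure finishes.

lo=0 mid=0 hi=12
17>12: swap(0,12), hi=11 ⇒ 9 20 15 16 5 12 8 14 7 2 6 11 17
9<12: swap(0,0), lo=1 mid=1 ⇒ 9 20 15 16 5 12 8 14 7 2 6 11 17
20>12: swap(1,11), hi=10 ⇒ 9 11 15 16 5 12 8 14 7 2 6 20 17
11<12: swap(1,1), lo=2 mid=2 ⇒ 9 11 15 16 5 12 8 14 7 2 6 20 17
15>12: swap(2,10), hi=9 ⇒ 9 11 6 16 5 12 8 14 7 2 15 20 17
6<12: swap(2,2), lo=3 mid=3 ⇒ 9 11 6 16 5 12 8 14 7 2 15 20 17
16>12: swap(3,9), hi=8 ⇒ 9 11 6 2 5 12 8 14 7 16 15 20 17
2<12: swap(3,3), lo=4 mid=4 ⇒ 9 11 6 2 5 12 8 14 7 16 15 20 17
5<12: swap(4,4), lo=5 mid=5 ⇒ 9 11 6 2 5 12 8 14 7 16 15 20 17
12=12: mid=6
8<12: swap(5,6), lo=6 mid=7 ⇒ 9 11 6 2 5 8 12 14 7 16 15 20 17
14>12: swap(7,8), hi=7 ⇒ 9 11 6 2 5 8 12 7 14 16 15 20 17
7<12: swap(6,7), lo=7 mid=8 ⇒ 9 11 6 2 5 8 7 12 14 16 15 20 17
done. lo=7 hi=7; v=9 11 6 2 5 8 7 12 14 16 15 20 17

9 11 6 2 5 8 7 12 14 16 15 20 17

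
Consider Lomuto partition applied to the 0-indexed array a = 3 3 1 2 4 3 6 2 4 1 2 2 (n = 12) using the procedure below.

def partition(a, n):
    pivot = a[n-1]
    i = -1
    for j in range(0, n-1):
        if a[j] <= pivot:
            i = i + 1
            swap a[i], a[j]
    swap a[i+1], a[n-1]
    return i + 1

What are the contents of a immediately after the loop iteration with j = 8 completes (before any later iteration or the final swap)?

pivot = a[11] = 2; i = -1
j=0: a[0]=3 > 2 → no swap
j=1: a[1]=3 > 2 → no swap
j=2: a[2]=1 ≤ 2 → i=0, swap a[0],a[2] → 1 3 3 2 4 3 6 2 4 1 2 2
j=3: a[3]=2 ≤ 2 → i=1, swap a[1],a[3] → 1 2 3 3 4 3 6 2 4 1 2 2
j=4: a[4]=4 > 2 → no swap
j=5: a[5]=3 > 2 → no swap
j=6: a[6]=6 > 2 → no swap
j=7: a[7]=2 ≤ 2 → i=2, swap a[2],a[7] → 1 2 2 3 4 3 6 3 4 1 2 2
j=8: a[8]=4 > 2 → no swap
(after j=8) a = 1 2 2 3 4 3 6 3 4 1 2 2

1 2 2 3 4 3 6 3 4 1 2 2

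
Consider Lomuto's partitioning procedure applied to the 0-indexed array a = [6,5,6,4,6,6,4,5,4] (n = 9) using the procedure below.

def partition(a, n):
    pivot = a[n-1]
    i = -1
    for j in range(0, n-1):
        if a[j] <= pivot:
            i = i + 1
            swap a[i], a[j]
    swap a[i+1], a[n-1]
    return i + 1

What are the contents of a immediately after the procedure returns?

[4,4,4,6,6,6,5,5,6]

pivot=4, i=-1
j=0: 6>4, skip
j=1: 5>4, skip
j=2: 6>4, skip
j=3: 4≤4, i=0, swap(0,3) ⇒ [4,5,6,6,6,6,4,5,4]
j=4: 6>4, skip
j=5: 6>4, skip
j=6: 4≤4, i=1, swap(1,6) ⇒ [4,4,6,6,6,6,5,5,4]
j=7: 5>4, skip
swap(2,8) ⇒ [4,4,4,6,6,6,5,5,6]; return 2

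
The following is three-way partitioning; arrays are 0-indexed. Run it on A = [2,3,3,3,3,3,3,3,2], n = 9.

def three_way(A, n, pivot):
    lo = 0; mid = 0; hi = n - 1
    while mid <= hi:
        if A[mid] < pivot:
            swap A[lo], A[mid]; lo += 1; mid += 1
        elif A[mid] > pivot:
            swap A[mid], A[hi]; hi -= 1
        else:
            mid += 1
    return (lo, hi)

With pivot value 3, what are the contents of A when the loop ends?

pivot = 3; lo=0, mid=0, hi=8
A[mid]=2<3: swap A[0],A[0]; lo=1,mid=1 → [2,3,3,3,3,3,3,3,2]
A[mid]=3=3: mid=2
A[mid]=3=3: mid=3
A[mid]=3=3: mid=4
A[mid]=3=3: mid=5
A[mid]=3=3: mid=6
A[mid]=3=3: mid=7
A[mid]=3=3: mid=8
A[mid]=2<3: swap A[1],A[8]; lo=2,mid=9 → [2,2,3,3,3,3,3,3,3]
end: lo=2, hi=8; A = [2,2,3,3,3,3,3,3,3]

[2,2,3,3,3,3,3,3,3]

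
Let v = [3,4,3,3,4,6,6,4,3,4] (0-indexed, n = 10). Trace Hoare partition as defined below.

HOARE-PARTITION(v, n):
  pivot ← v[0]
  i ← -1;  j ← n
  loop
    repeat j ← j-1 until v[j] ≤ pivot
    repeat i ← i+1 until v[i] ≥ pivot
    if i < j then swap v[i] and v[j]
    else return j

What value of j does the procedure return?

2

pivot = v[0] = 3; i = -1, j = 10
j→8 (v[8]=3≤3), i→0 (v[0]=3≥3); i<j, swap → [3,4,3,3,4,6,6,4,3,4]
j→3 (v[3]=3≤3), i→1 (v[1]=4≥3); i<j, swap → [3,3,3,4,4,6,6,4,3,4]
j→2, i→2; i≥j, return j=2. v = [3,3,3,4,4,6,6,4,3,4]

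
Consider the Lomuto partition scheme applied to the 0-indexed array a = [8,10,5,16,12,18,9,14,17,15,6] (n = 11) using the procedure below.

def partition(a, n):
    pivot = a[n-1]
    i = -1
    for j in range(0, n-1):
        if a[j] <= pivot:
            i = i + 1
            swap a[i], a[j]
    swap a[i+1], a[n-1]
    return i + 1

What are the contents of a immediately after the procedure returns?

pivot=6, i=-1
j=0: 8>6, skip
j=1: 10>6, skip
j=2: 5≤6, i=0, swap(0,2) ⇒ [5,10,8,16,12,18,9,14,17,15,6]
j=3: 16>6, skip
j=4: 12>6, skip
j=5: 18>6, skip
j=6: 9>6, skip
j=7: 14>6, skip
j=8: 17>6, skip
j=9: 15>6, skip
swap(1,10) ⇒ [5,6,8,16,12,18,9,14,17,15,10]; return 1

[5,6,8,16,12,18,9,14,17,15,10]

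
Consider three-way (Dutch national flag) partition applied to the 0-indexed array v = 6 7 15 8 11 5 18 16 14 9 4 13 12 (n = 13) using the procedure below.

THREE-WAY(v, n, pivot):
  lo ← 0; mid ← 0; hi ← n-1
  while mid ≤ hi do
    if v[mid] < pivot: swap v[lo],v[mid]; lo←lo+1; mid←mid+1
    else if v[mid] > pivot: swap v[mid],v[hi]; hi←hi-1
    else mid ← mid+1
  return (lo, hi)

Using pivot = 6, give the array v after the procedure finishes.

4 5 6 11 8 18 16 14 9 15 13 12 7

pivot = 6; lo=0, mid=0, hi=12
v[mid]=6=6: mid=1
v[mid]=7>6: swap v[1],v[12]; hi=11 → 6 12 15 8 11 5 18 16 14 9 4 13 7
v[mid]=12>6: swap v[1],v[11]; hi=10 → 6 13 15 8 11 5 18 16 14 9 4 12 7
v[mid]=13>6: swap v[1],v[10]; hi=9 → 6 4 15 8 11 5 18 16 14 9 13 12 7
v[mid]=4<6: swap v[0],v[1]; lo=1,mid=2 → 4 6 15 8 11 5 18 16 14 9 13 12 7
v[mid]=15>6: swap v[2],v[9]; hi=8 → 4 6 9 8 11 5 18 16 14 15 13 12 7
v[mid]=9>6: swap v[2],v[8]; hi=7 → 4 6 14 8 11 5 18 16 9 15 13 12 7
v[mid]=14>6: swap v[2],v[7]; hi=6 → 4 6 16 8 11 5 18 14 9 15 13 12 7
v[mid]=16>6: swap v[2],v[6]; hi=5 → 4 6 18 8 11 5 16 14 9 15 13 12 7
v[mid]=18>6: swap v[2],v[5]; hi=4 → 4 6 5 8 11 18 16 14 9 15 13 12 7
v[mid]=5<6: swap v[1],v[2]; lo=2,mid=3 → 4 5 6 8 11 18 16 14 9 15 13 12 7
v[mid]=8>6: swap v[3],v[4]; hi=3 → 4 5 6 11 8 18 16 14 9 15 13 12 7
v[mid]=11>6: swap v[3],v[3]; hi=2 → 4 5 6 11 8 18 16 14 9 15 13 12 7
end: lo=2, hi=2; v = 4 5 6 11 8 18 16 14 9 15 13 12 7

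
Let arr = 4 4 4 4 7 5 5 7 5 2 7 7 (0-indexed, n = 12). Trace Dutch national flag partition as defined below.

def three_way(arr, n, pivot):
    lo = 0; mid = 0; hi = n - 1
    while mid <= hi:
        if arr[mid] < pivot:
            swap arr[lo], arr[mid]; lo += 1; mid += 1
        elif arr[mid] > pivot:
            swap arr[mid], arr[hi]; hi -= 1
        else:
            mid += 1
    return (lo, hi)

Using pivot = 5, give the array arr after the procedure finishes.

pivot = 5; lo=0, mid=0, hi=11
arr[mid]=4<5: swap arr[0],arr[0]; lo=1,mid=1 → 4 4 4 4 7 5 5 7 5 2 7 7
arr[mid]=4<5: swap arr[1],arr[1]; lo=2,mid=2 → 4 4 4 4 7 5 5 7 5 2 7 7
arr[mid]=4<5: swap arr[2],arr[2]; lo=3,mid=3 → 4 4 4 4 7 5 5 7 5 2 7 7
arr[mid]=4<5: swap arr[3],arr[3]; lo=4,mid=4 → 4 4 4 4 7 5 5 7 5 2 7 7
arr[mid]=7>5: swap arr[4],arr[11]; hi=10 → 4 4 4 4 7 5 5 7 5 2 7 7
arr[mid]=7>5: swap arr[4],arr[10]; hi=9 → 4 4 4 4 7 5 5 7 5 2 7 7
arr[mid]=7>5: swap arr[4],arr[9]; hi=8 → 4 4 4 4 2 5 5 7 5 7 7 7
arr[mid]=2<5: swap arr[4],arr[4]; lo=5,mid=5 → 4 4 4 4 2 5 5 7 5 7 7 7
arr[mid]=5=5: mid=6
arr[mid]=5=5: mid=7
arr[mid]=7>5: swap arr[7],arr[8]; hi=7 → 4 4 4 4 2 5 5 5 7 7 7 7
arr[mid]=5=5: mid=8
end: lo=5, hi=7; arr = 4 4 4 4 2 5 5 5 7 7 7 7

4 4 4 4 2 5 5 5 7 7 7 7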